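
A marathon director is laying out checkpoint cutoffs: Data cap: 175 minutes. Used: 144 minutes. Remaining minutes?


Total budget: 175 minutes
Time used: 144 minutes
Remaining: 175 - 144 = 31 minutes
Percent used: 82.3%
Percent remaining: 17.7%

31


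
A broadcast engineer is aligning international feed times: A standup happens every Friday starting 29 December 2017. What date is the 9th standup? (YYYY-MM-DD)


First occurrence: 2017-12-29 (occurrence 1)
Each occurrence is 7 days after the previous.
Occurrence 9 is 8 weeks after the first.
8 weeks = 56 days
2017-12-29 + 56 days = 2018-02-23

2018-02-23


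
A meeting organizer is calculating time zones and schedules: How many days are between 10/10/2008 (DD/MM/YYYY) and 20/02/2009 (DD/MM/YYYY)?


Start date: 2008-10-10
End date: 2009-02-20
Oct 2008: +22 days
Nov 2008: +30 days
Dec 2008: +31 days
Jan 2009: +31 days
Feb 2009: +19 days
Total: 133 days

133


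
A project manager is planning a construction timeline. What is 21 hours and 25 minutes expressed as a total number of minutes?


Hours: 21
Minutes: 25
Convert hours to minutes: 21 x 60 = 1260
Add remaining minutes: 1260 + 25 = 1285

1285


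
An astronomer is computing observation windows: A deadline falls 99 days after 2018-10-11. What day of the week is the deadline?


Start: 2018-10-11 (Thursday)
Step 1 - find target date: add 99 days
  2018-10-11 + 99 days = 2019-01-18
Step 2 - day of week:
  99 mod 7 = 1
  Thursday + 1 days -> Friday
Result: Friday (2019-01-18)

Friday


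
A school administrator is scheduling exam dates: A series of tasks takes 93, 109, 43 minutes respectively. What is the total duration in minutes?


Durations: 93, 109, 43
Running sum: 93
+ 109 = 202
+ 43 = 245
Total duration: 245 minutes
That is 4 hours and 5 minutes

245


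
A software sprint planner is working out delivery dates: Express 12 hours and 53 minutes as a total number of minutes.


Hours: 12
Extra minutes: 53
Minutes per hour: 60
Hours to minutes: 12 x 60 = 720
Total: 720 + 53 = 773

773


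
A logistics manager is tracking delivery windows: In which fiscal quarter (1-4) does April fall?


Month: April (month 4)
Q1: January-March (months 1-3)
Q2: April-June (months 4-6)
Q3: July-September (months 7-9)
Q4: October-December (months 10-12)
Month 4 falls in Q2

2


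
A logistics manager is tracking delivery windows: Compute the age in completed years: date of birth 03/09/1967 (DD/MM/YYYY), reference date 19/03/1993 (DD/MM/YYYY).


Birth: 1967-09-03
Reference: 1993-03-19
Year difference: 1993 - 1967 = 26
Has birthday (09-03) occurred by 03-19? No
Birthday not yet reached this year -> subtract 1
Age in full years: 25

25


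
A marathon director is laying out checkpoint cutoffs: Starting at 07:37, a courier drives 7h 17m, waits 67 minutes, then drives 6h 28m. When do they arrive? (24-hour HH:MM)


Depart: 07:37
Leg 1: +437 min -> 14:54
Layover: +67 min -> 16:01
Leg 2: +388 min -> 22:29
Total travel: 892 minutes = 14h 52m
Arrival: 22:29

22:29


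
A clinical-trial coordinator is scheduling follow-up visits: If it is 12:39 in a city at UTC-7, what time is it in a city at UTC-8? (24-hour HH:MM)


Local time: 12:39 at UTC-7 (offset -7h)
Target zone: UTC-8 (offset -8h)
Difference: -8 - (-7) = -1 hours
Calculation: 12 + (-1) = 11
Result: 11:39

11:39


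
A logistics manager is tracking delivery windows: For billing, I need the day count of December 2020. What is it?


Month: December
Year: 2020
December is a 31-day month
Total: 31 days

31


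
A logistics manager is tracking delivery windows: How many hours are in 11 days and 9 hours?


Days: 11
Extra hours: 9
Hours per day: 24
Days to hours: 11 x 24 = 264
Total: 264 + 9 = 273

273


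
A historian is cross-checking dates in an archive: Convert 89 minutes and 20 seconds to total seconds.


Minutes: 89
Extra seconds: 20
Seconds per minute: 60
Minutes to seconds: 89 x 60 = 5340
Total: 5340 + 20 = 5360

5360


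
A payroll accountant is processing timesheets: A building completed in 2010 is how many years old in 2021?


Birth year: 2010
Current year: 2021
Age = current year - birth year
Age = 2021 - 2010 = 11

11


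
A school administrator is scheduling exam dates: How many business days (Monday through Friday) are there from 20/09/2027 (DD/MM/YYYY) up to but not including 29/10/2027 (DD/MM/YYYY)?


Start: 2027-09-20 (Monday)
End (exclusive): 2027-10-29 (Friday)
Total calendar days: 39
Full weeks: 39 // 7 = 5 -> 25 weekdays
Remaining 4 days starting on Monday:
  Mon(w), Tue(w), Wed(w), Thu(w) -> 4 weekdays
Total business days: 25 + 4 = 29

29


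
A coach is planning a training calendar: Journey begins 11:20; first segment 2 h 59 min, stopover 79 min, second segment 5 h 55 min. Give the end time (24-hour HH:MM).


Depart: 11:20
Leg 1: +179 min -> 14:19
Layover: +79 min -> 15:38
Leg 2: +355 min -> 21:33
Total travel: 613 minutes = 10h 13m
Arrival: 21:33

21:33


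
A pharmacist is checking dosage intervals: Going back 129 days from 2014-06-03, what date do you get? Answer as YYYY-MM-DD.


Start: 2014-06-03
Subtracting 129 days
Days already passed in June: 3
After going back through June: 126 more days to subtract
May 2014: 31 days, 95 remaining
April 2014: 30 days, 65 remaining
March 2014: 31 days, 34 remaining
February 2014: 28 days, 6 remaining
Result: 2014-01-25

2014-01-25


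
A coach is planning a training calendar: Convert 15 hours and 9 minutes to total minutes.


Hours: 15
Extra minutes: 9
Minutes per hour: 60
Hours to minutes: 15 x 60 = 900
Total: 900 + 9 = 909

909


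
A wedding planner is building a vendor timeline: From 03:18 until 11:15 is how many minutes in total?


Start time: 03:18 = 198 minutes from midnight
End time: 11:15 = 675 minutes from midnight
Difference: 675 - 198 = 477 minutes
That is 7 hours and 57 minutes

477


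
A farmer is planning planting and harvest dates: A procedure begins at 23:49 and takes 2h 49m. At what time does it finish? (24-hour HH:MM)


Start time: 23:49
Adding: 2 hours 49 minutes
Minutes: 49 + 49 = 98
Minute overflow: 98 >= 60, so carry 1 hour, minutes = 38
Hours: 23 + 2 + 1 = 26
Hour wraparound: 26 mod 24 = 2
Result: 02:38

02:38


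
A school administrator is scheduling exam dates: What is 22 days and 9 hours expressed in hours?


Days: 22
Extra hours: 9
Hours per day: 24
Days to hours: 22 x 24 = 528
Total: 528 + 9 = 537

537


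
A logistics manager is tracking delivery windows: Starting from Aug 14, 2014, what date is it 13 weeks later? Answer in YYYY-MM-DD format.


Start: 2014-08-14
Weeks to add: 13
Convert to days: 13 x 7 = 91 days
Add 91 days to 2014-08-14
Result: 2014-11-13

2014-11-13


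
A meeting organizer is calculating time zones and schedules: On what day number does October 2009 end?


Month: October
Year: 2009
October is a 31-day month
Total: 31 days

31


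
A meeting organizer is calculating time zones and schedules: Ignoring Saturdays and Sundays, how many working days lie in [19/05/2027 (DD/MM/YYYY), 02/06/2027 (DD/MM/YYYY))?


Start: 2027-05-19 (Wednesday)
End (exclusive): 2027-06-02 (Wednesday)
Total calendar days: 14
Full weeks: 14 // 7 = 2 -> 10 weekdays
Remaining 0 days starting on Wednesday:
Total business days: 10 + 0 = 10

10


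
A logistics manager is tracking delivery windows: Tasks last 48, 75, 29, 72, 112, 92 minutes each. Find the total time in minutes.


Durations: 48, 75, 29, 72, 112, 92
Running sum: 48
+ 75 = 123
+ 29 = 152
+ 72 = 224
+ 112 = 336
+ 92 = 428
Total duration: 428 minutes
That is 7 hours and 8 minutes

428


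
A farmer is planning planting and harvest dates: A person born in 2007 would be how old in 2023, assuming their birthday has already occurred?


Birth year: 2007
Current year: 2023
Age = current year - birth year
Age = 2023 - 2007 = 16

16


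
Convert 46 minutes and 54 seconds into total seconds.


Minutes: 46
Seconds: 54
Convert minutes to seconds: 46 x 60 = 2760
Add remaining seconds: 2760 + 54 = 2814

2814


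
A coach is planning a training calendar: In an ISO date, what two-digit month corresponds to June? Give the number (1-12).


Calendar month order:
5. May
6. June <--
7. July
June is month number 6

6


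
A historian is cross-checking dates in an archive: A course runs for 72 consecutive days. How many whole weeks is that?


Total days: 72
Days per week: 7
Division: 72 / 7 = 10 remainder 2
Complete weeks: 10
Remaining days: 2

10


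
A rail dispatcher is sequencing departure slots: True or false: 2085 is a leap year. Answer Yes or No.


Year: 2085
Divisible by 4? 2085 / 4 = 521.25 -> No
Not divisible by 4, so NOT a leap year

No


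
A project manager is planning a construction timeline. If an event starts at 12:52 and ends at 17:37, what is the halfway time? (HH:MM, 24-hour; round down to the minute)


Start time: 12:52 = 772 minutes from midnight
End time: 17:37 = 1057 minutes from midnight
Sum: 772 + 1057 = 1829
Midpoint: 1829 / 2 = 914 minutes
Convert: 914 / 60 = 15 hours, 14 minutes
Result: 15:14

15:14


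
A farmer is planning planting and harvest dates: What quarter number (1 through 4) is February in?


Month: February (month 2)
Q1: January-March (months 1-3)
Q2: April-June (months 4-6)
Q3: July-September (months 7-9)
Q4: October-December (months 10-12)
Month 2 falls in Q1

1


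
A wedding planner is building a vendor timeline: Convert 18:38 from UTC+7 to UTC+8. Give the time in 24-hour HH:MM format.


Local time: 18:38 at UTC+7 (offset 7h)
Target zone: UTC+8 (offset 8h)
Difference: 8 - (7) = 1 hours
Calculation: 18 + (1) = 19
Result: 19:38

19:38


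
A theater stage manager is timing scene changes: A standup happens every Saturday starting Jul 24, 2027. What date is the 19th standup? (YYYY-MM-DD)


First occurrence: 2027-07-24 (occurrence 1)
Each occurrence is 7 days after the previous.
Occurrence 19 is 18 weeks after the first.
18 weeks = 126 days
2027-07-24 + 126 days = 2027-11-27

2027-11-27


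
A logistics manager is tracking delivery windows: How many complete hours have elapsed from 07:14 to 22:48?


Start: 07:14
End: 22:48
Hour difference: 22 - 7 = 15 hours
Minute difference: 48 - 14 = 34 minutes
Total minutes: 934
Complete hours: 934 / 60 = 15 (remainder 34)

15


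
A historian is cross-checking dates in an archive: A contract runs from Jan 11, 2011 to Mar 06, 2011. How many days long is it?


Start date: 2011-01-11
End date: 2011-03-06
Jan 2011: +21 days
Feb 2011: +28 days
Mar 2011: +5 days
Total: 54 days

54


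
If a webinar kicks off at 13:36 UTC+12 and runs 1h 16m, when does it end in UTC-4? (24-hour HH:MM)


Start: 13:36 in UTC+12
Step 1 - add duration:
  minutes: 36 + 16 = 52
  hours: 13 + 1 + 0 = 14
  end in UTC+12: 14:52
Step 2 - convert UTC+12 -> UTC-4:
  offset difference: -4 - (12) = -16 hours
  14 + (-16) = -2 -> mod 24 = 22
Result: 22:52 in UTC-4

22:52


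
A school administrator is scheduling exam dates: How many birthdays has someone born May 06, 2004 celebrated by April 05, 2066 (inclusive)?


Birth: 2004-05-06
Reference: 2066-04-05
Year difference: 2066 - 2004 = 62
Has birthday (05-06) occurred by 04-05? No
Birthday not yet reached this year -> subtract 1
Age in full years: 61

61


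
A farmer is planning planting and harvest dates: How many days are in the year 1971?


Year: 1971
Check leap year rules:
Divisible by 4? No
1971 is not a leap year
Days: 365

365


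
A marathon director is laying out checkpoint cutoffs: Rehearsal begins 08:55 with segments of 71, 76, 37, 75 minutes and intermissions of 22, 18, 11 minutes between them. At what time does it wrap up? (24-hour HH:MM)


Start: 08:55 = 535 min from midnight
  after task 1 (71 min): 10:06
  after break (22 min): 10:28
  after task 2 (76 min): 11:44
  after break (18 min): 12:02
  after task 3 (37 min): 12:39
  after break (11 min): 12:50
  after task 4 (75 min): 14:05
Total elapsed: 310 minutes
End time: 14:05

14:05


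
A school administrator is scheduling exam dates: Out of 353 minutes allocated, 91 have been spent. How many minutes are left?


Total budget: 353 minutes
Time used: 91 minutes
Remaining: 353 - 91 = 262 minutes
Percent used: 25.8%
Percent remaining: 74.2%

262


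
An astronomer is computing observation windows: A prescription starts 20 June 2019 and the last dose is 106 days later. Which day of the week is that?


Start: 2019-06-20 (Thursday)
Step 1 - find target date: add 106 days
  2019-06-20 + 106 days = 2019-10-04
Step 2 - day of week:
  106 mod 7 = 1
  Thursday + 1 days -> Friday
Result: Friday (2019-10-04)

Friday


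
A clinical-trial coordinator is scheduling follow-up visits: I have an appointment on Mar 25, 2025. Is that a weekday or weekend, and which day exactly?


Date: 2025-03-25
January 1, 2025 is a Wednesday
Day of year: 84
Offset from Jan 1: 83 days
83 mod 7 = 6
Result: Tuesday

Tuesday


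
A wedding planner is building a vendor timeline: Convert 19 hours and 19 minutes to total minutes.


Hours: 19
Minutes: 19
Convert hours to minutes: 19 x 60 = 1140
Add remaining minutes: 1140 + 19 = 1159

1159


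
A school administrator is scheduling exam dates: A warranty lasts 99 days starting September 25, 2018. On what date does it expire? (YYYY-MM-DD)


Start: 2018-09-25
Adding 99 days
Days remaining in September: 5
After September: 94 days still to add
October 2018: 31 days, 63 remaining
November 2018: 30 days, 33 remaining
December 2018: 31 days, 2 remaining
January 2019 has 31 days, need 2
Result: 2019-01-02

2019-01-02


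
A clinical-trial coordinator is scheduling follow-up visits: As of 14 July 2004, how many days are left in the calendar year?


Start: July 14, 2004
End: December 31, 2004
Days left in July: 17
August: 31
September: 30
October: 31
November: 30
... plus remaining months
Sum of remaining months: 153
Total: 17 + 153 = 170

170


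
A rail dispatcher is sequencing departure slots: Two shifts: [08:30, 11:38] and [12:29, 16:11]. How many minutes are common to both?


Interval A: [510, 698] minutes from midnight
Interval B: [749, 971] minutes from midnight
Overlap start = max(510, 749) = 749
Overlap end = min(698, 971) = 698
End <= start, so the intervals do not overlap: 0 minutes

0


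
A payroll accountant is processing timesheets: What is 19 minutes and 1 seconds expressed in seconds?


Minutes: 19
Extra seconds: 1
Seconds per minute: 60
Minutes to seconds: 19 x 60 = 1140
Total: 1140 + 1 = 1141

1141


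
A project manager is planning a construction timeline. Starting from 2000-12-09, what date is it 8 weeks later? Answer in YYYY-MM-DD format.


Start: 2000-12-09
Weeks to add: 8
Convert to days: 8 x 7 = 56 days
Add 56 days to 2000-12-09
Result: 2001-02-03

2001-02-03


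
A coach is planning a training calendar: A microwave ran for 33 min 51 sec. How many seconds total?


Minutes: 33
Extra seconds: 51
Seconds per minute: 60
Minutes to seconds: 33 x 60 = 1980
Total: 1980 + 51 = 2031

2031


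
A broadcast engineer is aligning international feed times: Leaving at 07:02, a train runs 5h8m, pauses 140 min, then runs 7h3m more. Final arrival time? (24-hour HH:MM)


Depart: 07:02
Leg 1: +308 min -> 12:10
Layover: +140 min -> 14:30
Leg 2: +423 min -> 21:33
Total travel: 871 minutes = 14h 31m
Arrival: 21:33

21:33


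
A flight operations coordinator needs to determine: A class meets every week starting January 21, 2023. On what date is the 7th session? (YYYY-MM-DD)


First occurrence: 2023-01-21 (occurrence 1)
Each occurrence is 7 days after the previous.
Occurrence 7 is 6 weeks after the first.
6 weeks = 42 days
2023-01-21 + 42 days = 2023-03-04

2023-03-04


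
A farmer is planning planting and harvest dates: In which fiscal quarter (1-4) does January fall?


Month: January (month 1)
Q1: January-March (months 1-3)
Q2: April-June (months 4-6)
Q3: July-September (months 7-9)
Q4: October-December (months 10-12)
Month 1 falls in Q1

1


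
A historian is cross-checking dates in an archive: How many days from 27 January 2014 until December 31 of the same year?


Start: January 27, 2014
End: December 31, 2014
Days left in January: 4
February: 28
March: 31
April: 30
May: 31
... plus remaining months
Sum of remaining months: 334
Total: 4 + 334 = 338

338


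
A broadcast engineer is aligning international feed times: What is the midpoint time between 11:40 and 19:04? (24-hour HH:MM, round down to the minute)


Start time: 11:40 = 700 minutes from midnight
End time: 19:04 = 1144 minutes from midnight
Sum: 700 + 1144 = 1844
Midpoint: 1844 / 2 = 922 minutes
Convert: 922 / 60 = 15 hours, 22 minutes
Result: 15:22

15:22


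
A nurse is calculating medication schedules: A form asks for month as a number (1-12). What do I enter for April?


Calendar month order:
3. March
4. April <--
5. May
April is month number 4

4


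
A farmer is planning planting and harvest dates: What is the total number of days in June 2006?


Month: June
Year: 2006
June is a 30-day month
Total: 30 days

30


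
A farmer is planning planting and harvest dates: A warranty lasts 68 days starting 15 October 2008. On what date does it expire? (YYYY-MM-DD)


Start: 2008-10-15
Adding 68 days
Days remaining in October: 16
After October: 52 days still to add
November 2008: 30 days, 22 remaining
December 2008 has 31 days, need 22
Result: 2008-12-22

2008-12-22


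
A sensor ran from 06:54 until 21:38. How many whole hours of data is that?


Start: 06:54
End: 21:38
Hour difference: 21 - 6 = 15 hours
Minute difference: 38 - 54 = -16 minutes
Total minutes: 884
Complete hours: 884 / 60 = 14 (remainder 44)

14


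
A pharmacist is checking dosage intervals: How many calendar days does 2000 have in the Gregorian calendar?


Year: 2000
Check leap year rules:
Divisible by 4? Yes
Divisible by 100? Yes
Divisible by 400? Yes
2000 is a leap year
Days: 366

366


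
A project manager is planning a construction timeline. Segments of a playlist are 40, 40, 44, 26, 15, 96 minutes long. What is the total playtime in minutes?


Durations: 40, 40, 44, 26, 15, 96
Running sum: 40
+ 40 = 80
+ 44 = 124
+ 26 = 150
+ 15 = 165
+ 96 = 261
Total duration: 261 minutes
That is 4 hours and 21 minutes

261


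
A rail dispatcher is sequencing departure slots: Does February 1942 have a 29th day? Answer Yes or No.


Year: 1942
Divisible by 4? 1942 / 4 = 485.5 -> No
Not divisible by 4, so NOT a leap year

No


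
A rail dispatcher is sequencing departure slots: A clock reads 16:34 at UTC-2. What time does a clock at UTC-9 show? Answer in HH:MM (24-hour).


Local time: 16:34 at UTC-2 (offset -2h)
Target zone: UTC-9 (offset -9h)
Difference: -9 - (-2) = -7 hours
Calculation: 16 + (-7) = 9
Result: 09:34

09:34


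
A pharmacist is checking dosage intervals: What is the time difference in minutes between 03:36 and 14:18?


Start time: 03:36 = 216 minutes from midnight
End time: 14:18 = 858 minutes from midnight
Difference: 858 - 216 = 642 minutes
That is 10 hours and 42 minutes

642


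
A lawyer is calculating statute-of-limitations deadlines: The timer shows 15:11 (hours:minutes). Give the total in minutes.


Hours: 15
Minutes: 11
Convert hours to minutes: 15 x 60 = 900
Add remaining minutes: 900 + 11 = 911

911


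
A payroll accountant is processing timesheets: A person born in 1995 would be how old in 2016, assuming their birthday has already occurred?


Birth year: 1995
Current year: 2016
Age = current year - birth year
Age = 2016 - 1995 = 21

21


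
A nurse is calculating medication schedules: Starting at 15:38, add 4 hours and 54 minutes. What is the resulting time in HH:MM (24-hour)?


Start time: 15:38
Adding: 4 hours 54 minutes
Minutes: 38 + 54 = 92
Minute overflow: 92 >= 60, so carry 1 hour, minutes = 32
Hours: 15 + 4 + 1 = 20
Result: 20:32

20:32


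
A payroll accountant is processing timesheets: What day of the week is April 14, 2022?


Date: 2022-04-14
January 1, 2022 is a Saturday
Day of year: 104
Offset from Jan 1: 103 days
103 mod 7 = 5
Result: Thursday

Thursday


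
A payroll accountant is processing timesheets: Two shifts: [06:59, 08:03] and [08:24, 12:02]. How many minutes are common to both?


Interval A: [419, 483] minutes from midnight
Interval B: [504, 722] minutes from midnight
Overlap start = max(419, 504) = 504
Overlap end = min(483, 722) = 483
End <= start, so the intervals do not overlap: 0 minutes

0


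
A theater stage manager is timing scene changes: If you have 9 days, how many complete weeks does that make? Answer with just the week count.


Total days: 9
Days per week: 7
Division: 9 / 7 = 1 remainder 2
Complete weeks: 1
Remaining days: 2

1


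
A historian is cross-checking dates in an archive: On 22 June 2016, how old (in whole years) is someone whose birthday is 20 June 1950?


Birth: 1950-06-20
Reference: 2016-06-22
Year difference: 2016 - 1950 = 66
Has birthday (06-20) occurred by 06-22? Yes
Age in full years: 66

66


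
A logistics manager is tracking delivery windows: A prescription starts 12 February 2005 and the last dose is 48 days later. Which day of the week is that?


Start: 2005-02-12 (Saturday)
Step 1 - find target date: add 48 days
  2005-02-12 + 48 days = 2005-04-01
Step 2 - day of week:
  48 mod 7 = 6
  Saturday + 6 days -> Friday
Result: Friday (2005-04-01)

Friday


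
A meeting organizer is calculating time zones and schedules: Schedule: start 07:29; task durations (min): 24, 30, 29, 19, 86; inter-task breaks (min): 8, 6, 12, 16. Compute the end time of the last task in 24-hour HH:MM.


Start: 07:29 = 449 min from midnight
  after task 1 (24 min): 07:53
  after break (8 min): 08:01
  after task 2 (30 min): 08:31
  after break (6 min): 08:37
  after task 3 (29 min): 09:06
  after break (12 min): 09:18
  after task 4 (19 min): 09:37
  after break (16 min): 09:53
  after task 5 (86 min): 11:19
Total elapsed: 230 minutes
End time: 11:19

11:19


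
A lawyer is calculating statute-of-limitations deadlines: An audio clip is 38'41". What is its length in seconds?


Minutes: 38
Seconds: 41
Convert minutes to seconds: 38 x 60 = 2280
Add remaining seconds: 2280 + 41 = 2321

2321


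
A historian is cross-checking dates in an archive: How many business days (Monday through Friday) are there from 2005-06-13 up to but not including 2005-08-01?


Start: 2005-06-13 (Monday)
End (exclusive): 2005-08-01 (Monday)
Total calendar days: 49
Full weeks: 49 // 7 = 7 -> 35 weekdays
Remaining 0 days starting on Monday:
Total business days: 35 + 0 = 35

35


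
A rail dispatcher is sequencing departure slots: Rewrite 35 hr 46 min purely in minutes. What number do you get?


Hours: 35
Extra minutes: 46
Minutes per hour: 60
Hours to minutes: 35 x 60 = 2100
Total: 2100 + 46 = 2146

2146


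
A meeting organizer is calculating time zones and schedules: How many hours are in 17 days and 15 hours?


Days: 17
Extra hours: 15
Hours per day: 24
Days to hours: 17 x 24 = 408
Total: 408 + 15 = 423

423


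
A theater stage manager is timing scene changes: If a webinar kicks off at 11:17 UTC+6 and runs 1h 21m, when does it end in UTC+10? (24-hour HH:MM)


Start: 11:17 in UTC+6
Step 1 - add duration:
  minutes: 17 + 21 = 38
  hours: 11 + 1 + 0 = 12
  end in UTC+6: 12:38
Step 2 - convert UTC+6 -> UTC+10:
  offset difference: 10 - (6) = 4 hours
  12 + (4) = 16 -> mod 24 = 16
Result: 16:38 in UTC+10

16:38


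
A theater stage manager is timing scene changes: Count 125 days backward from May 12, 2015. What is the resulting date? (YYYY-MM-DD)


Start: 2015-05-12
Subtracting 125 days
Days already passed in May: 12
After going back through May: 113 more days to subtract
April 2015: 30 days, 83 remaining
March 2015: 31 days, 52 remaining
February 2015: 28 days, 24 remaining
January 2015 has 31 days, need 24
Result: 2015-01-07

2015-01-07


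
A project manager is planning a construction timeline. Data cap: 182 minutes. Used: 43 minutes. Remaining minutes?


Total budget: 182 minutes
Time used: 43 minutes
Remaining: 182 - 43 = 139 minutes
Percent used: 23.6%
Percent remaining: 76.4%

139


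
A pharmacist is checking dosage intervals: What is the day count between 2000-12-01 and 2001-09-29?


Start date: 2000-12-01
End date: 2001-09-29
Dec 2000: +31 days
Jan 2001: +31 days
Feb 2001: +28 days
... (7 more months)
Total: 302 days

302


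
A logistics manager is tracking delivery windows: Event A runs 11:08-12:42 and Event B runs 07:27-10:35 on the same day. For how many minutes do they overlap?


Interval A: [668, 762] minutes from midnight
Interval B: [447, 635] minutes from midnight
Overlap start = max(668, 447) = 668
Overlap end = min(762, 635) = 635
End <= start, so the intervals do not overlap: 0 minutes

0


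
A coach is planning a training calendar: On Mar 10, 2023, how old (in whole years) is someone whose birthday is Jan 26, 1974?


Birth: 1974-01-26
Reference: 2023-03-10
Year difference: 2023 - 1974 = 49
Has birthday (01-26) occurred by 03-10? Yes
Age in full years: 49

49


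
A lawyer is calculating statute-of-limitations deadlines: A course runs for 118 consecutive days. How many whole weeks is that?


Total days: 118
Days per week: 7
Division: 118 / 7 = 16 remainder 6
Complete weeks: 16
Remaining days: 6

16


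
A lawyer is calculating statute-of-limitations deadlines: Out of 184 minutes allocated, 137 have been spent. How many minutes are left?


Total budget: 184 minutes
Time used: 137 minutes
Remaining: 184 - 137 = 47 minutes
Percent used: 74.5%
Percent remaining: 25.5%

47


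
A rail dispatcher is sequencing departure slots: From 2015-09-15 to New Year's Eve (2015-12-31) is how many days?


Start: September 15, 2015
End: December 31, 2015
Days left in September: 15
October: 31
November: 30
December: 31
Sum of remaining months: 92
Total: 15 + 92 = 107

107


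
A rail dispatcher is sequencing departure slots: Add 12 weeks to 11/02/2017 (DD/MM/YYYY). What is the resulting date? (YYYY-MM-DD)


Start: 2017-02-11
Weeks to add: 12
Convert to days: 12 x 7 = 84 days
Add 84 days to 2017-02-11
Result: 2017-05-06

2017-05-06


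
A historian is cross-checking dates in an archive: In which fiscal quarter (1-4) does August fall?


Month: August (month 8)
Q1: January-March (months 1-3)
Q2: April-June (months 4-6)
Q3: July-September (months 7-9)
Q4: October-December (months 10-12)
Month 8 falls in Q3

3


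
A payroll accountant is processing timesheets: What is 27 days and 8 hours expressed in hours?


Days: 27
Extra hours: 8
Hours per day: 24
Days to hours: 27 x 24 = 648
Total: 648 + 8 = 656

656


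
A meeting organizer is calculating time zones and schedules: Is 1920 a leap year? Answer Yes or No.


Year: 1920
Divisible by 4? 1920 / 4 = 480.0 -> Yes
Divisible by 100? 1920 / 100 = 19.2 -> No
Divisible by 4 but not 100, so it IS a leap year

Yes


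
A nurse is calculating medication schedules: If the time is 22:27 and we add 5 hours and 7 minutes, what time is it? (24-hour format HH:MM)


Start time: 22:27
Adding: 5 hours 7 minutes
Minutes: 27 + 7 = 34
Hours: 22 + 5 + 0 = 27
Hour wraparound: 27 mod 24 = 3
Result: 03:34

03:34


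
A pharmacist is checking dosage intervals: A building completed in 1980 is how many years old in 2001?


Birth year: 1980
Current year: 2001
Age = current year - birth year
Age = 2001 - 1980 = 21

21


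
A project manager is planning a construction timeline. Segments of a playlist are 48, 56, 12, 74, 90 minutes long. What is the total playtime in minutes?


Durations: 48, 56, 12, 74, 90
Running sum: 48
+ 56 = 104
+ 12 = 116
+ 74 = 190
+ 90 = 280
Total duration: 280 minutes
That is 4 hours and 40 minutes

280


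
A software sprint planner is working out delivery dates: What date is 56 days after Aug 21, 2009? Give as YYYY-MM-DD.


Start: 2009-08-21
Adding 56 days
Days remaining in August: 10
After August: 46 days still to add
September 2009: 30 days, 16 remaining
October 2009 has 31 days, need 16
Result: 2009-10-16

2009-10-16


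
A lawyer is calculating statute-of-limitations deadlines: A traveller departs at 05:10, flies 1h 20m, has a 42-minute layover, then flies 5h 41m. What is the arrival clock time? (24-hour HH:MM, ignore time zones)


Depart: 05:10
Leg 1: +80 min -> 06:30
Layover: +42 min -> 07:12
Leg 2: +341 min -> 12:53
Total travel: 463 minutes = 7h 43m
Arrival: 12:53

12:53


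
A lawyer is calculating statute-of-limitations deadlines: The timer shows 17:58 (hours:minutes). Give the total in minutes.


Hours: 17
Minutes: 58
Convert hours to minutes: 17 x 60 = 1020
Add remaining minutes: 1020 + 58 = 1078

1078


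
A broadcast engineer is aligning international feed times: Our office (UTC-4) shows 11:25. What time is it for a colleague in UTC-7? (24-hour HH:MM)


Local time: 11:25 at UTC-4 (offset -4h)
Target zone: UTC-7 (offset -7h)
Difference: -7 - (-4) = -3 hours
Calculation: 11 + (-3) = 8
Result: 08:25

08:25


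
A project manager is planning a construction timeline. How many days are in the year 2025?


Year: 2025
Check leap year rules:
Divisible by 4? No
2025 is not a leap year
Days: 365

365


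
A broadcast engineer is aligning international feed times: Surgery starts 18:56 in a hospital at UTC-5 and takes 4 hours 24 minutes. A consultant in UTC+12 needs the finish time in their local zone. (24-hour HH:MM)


Start: 18:56 in UTC-5
Step 1 - add duration:
  minutes: 56 + 24 = 80 (carry 1h)
  hours: 18 + 4 + 1 = 23
  end in UTC-5: 23:20
Step 2 - convert UTC-5 -> UTC+12:
  offset difference: 12 - (-5) = 17 hours
  23 + (17) = 40 -> mod 24 = 16
Result: 16:20 in UTC+12

16:20


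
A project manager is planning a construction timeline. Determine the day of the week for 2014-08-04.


Date: 2014-08-04
January 1, 2014 is a Wednesday
Day of year: 216
Offset from Jan 1: 215 days
215 mod 7 = 5
Result: Monday

Monday


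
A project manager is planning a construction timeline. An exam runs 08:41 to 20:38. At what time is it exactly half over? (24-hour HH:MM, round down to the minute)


Start time: 08:41 = 521 minutes from midnight
End time: 20:38 = 1238 minutes from midnight
Sum: 521 + 1238 = 1759
Midpoint: 1759 / 2 = 879 minutes
Convert: 879 / 60 = 14 hours, 39 minutes
Result: 14:39

14:39


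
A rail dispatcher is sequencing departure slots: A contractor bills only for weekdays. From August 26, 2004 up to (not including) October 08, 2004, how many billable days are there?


Start: 2004-08-26 (Thursday)
End (exclusive): 2004-10-08 (Friday)
Total calendar days: 43
Full weeks: 43 // 7 = 6 -> 30 weekdays
Remaining 1 days starting on Thursday:
  Thu(w) -> 1 weekdays
Total business days: 30 + 1 = 31

31


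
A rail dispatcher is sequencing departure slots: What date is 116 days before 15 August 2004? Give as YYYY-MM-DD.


Start: 2004-08-15
Subtracting 116 days
Days already passed in August: 15
After going back through August: 101 more days to subtract
July 2004: 31 days, 70 remaining
June 2004: 30 days, 40 remaining
May 2004: 31 days, 9 remaining
April 2004 has 30 days, need 9
Result: 2004-04-21

2004-04-21


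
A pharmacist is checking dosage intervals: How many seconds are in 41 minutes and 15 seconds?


Minutes: 41
Extra seconds: 15
Seconds per minute: 60
Minutes to seconds: 41 x 60 = 2460
Total: 2460 + 15 = 2475

2475


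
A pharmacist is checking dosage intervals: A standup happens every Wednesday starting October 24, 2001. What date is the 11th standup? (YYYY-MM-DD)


First occurrence: 2001-10-24 (occurrence 1)
Each occurrence is 7 days after the previous.
Occurrence 11 is 10 weeks after the first.
10 weeks = 70 days
2001-10-24 + 70 days = 2002-01-02

2002-01-02


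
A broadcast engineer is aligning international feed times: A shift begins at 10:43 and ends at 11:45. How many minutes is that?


Start time: 10:43 = 643 minutes from midnight
End time: 11:45 = 705 minutes from midnight
Difference: 705 - 643 = 62 minutes
That is 1 hours and 2 minutes

62


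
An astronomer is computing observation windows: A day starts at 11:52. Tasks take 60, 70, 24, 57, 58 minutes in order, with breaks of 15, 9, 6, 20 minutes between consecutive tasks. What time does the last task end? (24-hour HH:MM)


Start: 11:52 = 712 min from midnight
  after task 1 (60 min): 12:52
  after break (15 min): 13:07
  after task 2 (70 min): 14:17
  after break (9 min): 14:26
  after task 3 (24 min): 14:50
  after break (6 min): 14:56
  after task 4 (57 min): 15:53
  after break (20 min): 16:13
  after task 5 (58 min): 17:11
Total elapsed: 319 minutes
End time: 17:11

17:11


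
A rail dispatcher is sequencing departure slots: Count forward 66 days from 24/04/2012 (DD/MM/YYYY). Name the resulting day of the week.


Start: 2012-04-24 (Tuesday)
Step 1 - find target date: add 66 days
  2012-04-24 + 66 days = 2012-06-29
Step 2 - day of week:
  66 mod 7 = 3
  Tuesday + 3 days -> Friday
Result: Friday (2012-06-29)

Friday


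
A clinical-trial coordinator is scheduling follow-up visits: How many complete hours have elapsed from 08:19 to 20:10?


Start: 08:19
End: 20:10
Hour difference: 20 - 8 = 12 hours
Minute difference: 10 - 19 = -9 minutes
Total minutes: 711
Complete hours: 711 / 60 = 11 (remainder 51)

11


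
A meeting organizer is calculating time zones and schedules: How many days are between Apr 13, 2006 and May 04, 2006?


Start date: 2006-04-13
End date: 2006-05-04
Apr 2006: +18 days
May 2006: +3 days
Total: 21 days

21


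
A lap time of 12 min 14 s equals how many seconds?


Minutes: 12
Seconds: 14
Convert minutes to seconds: 12 x 60 = 720
Add remaining seconds: 720 + 14 = 734

734


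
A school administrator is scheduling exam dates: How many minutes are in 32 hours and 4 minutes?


Hours: 32
Extra minutes: 4
Minutes per hour: 60
Hours to minutes: 32 x 60 = 1920
Total: 1920 + 4 = 1924

1924


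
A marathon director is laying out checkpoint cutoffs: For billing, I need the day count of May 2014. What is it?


Month: May
Year: 2014
May is a 31-day month
Total: 31 days

31


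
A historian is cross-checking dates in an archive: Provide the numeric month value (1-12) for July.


Calendar month order:
6. June
7. July <--
8. August
July is month number 7

7


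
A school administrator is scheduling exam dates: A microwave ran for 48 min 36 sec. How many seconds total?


Minutes: 48
Extra seconds: 36
Seconds per minute: 60
Minutes to seconds: 48 x 60 = 2880
Total: 2880 + 36 = 2916

2916


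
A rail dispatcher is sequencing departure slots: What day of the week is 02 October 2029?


Date: 2029-10-02
January 1, 2029 is a Monday
Day of year: 275
Offset from Jan 1: 274 days
274 mod 7 = 1
Result: Tuesday

Tuesday


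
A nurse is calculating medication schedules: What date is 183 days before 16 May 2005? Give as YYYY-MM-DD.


Start: 2005-05-16
Subtracting 183 days
Days already passed in May: 16
After going back through May: 167 more days to subtract
April 2005: 30 days, 137 remaining
March 2005: 31 days, 106 remaining
February 2005: 28 days, 78 remaining
January 2005: 31 days, 47 remaining
Result: 2004-11-14

2004-11-14


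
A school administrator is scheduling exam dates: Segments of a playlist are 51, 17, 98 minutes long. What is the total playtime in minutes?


Durations: 51, 17, 98
Running sum: 51
+ 17 = 68
+ 98 = 166
Total duration: 166 minutes
That is 2 hours and 46 minutes

166


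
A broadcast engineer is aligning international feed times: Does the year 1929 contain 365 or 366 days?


Year: 1929
Check leap year rules:
Divisible by 4? No
1929 is not a leap year
Days: 365

365


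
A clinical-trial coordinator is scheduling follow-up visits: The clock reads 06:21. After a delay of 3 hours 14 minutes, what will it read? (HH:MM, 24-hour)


Start time: 06:21
Adding: 3 hours 14 minutes
Minutes: 21 + 14 = 35
Hours: 6 + 3 + 0 = 9
Result: 09:35

09:35


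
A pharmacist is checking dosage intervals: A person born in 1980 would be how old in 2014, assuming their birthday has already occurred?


Birth year: 1980
Current year: 2014
Age = current year - birth year
Age = 2014 - 1980 = 34

34


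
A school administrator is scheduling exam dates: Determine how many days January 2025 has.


Month: January
Year: 2025
January is a 31-day month
Total: 31 days

31


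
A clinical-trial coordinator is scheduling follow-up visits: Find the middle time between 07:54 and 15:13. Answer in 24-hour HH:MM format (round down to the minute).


Start time: 07:54 = 474 minutes from midnight
End time: 15:13 = 913 minutes from midnight
Sum: 474 + 913 = 1387
Midpoint: 1387 / 2 = 693 minutes
Convert: 693 / 60 = 11 hours, 33 minutes
Result: 11:33

11:33


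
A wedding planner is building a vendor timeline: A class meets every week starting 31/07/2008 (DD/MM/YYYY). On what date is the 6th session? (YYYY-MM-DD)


First occurrence: 2008-07-31 (occurrence 1)
Each occurrence is 7 days after the previous.
Occurrence 6 is 5 weeks after the first.
5 weeks = 35 days
2008-07-31 + 35 days = 2008-09-04

2008-09-04


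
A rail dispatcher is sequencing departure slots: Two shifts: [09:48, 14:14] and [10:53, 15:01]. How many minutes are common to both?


Interval A: [588, 854] minutes from midnight
Interval B: [653, 901] minutes from midnight
Overlap start = max(588, 653) = 653
Overlap end = min(854, 901) = 854
Overlap = 854 - 653 = 201 minutes

201


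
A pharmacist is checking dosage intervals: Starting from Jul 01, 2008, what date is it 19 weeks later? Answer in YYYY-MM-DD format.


Start: 2008-07-01
Weeks to add: 19
Convert to days: 19 x 7 = 133 days
Add 133 days to 2008-07-01
Result: 2008-11-11

2008-11-11


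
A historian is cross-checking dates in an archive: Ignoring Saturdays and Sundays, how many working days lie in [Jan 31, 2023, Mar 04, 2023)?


Start: 2023-01-31 (Tuesday)
End (exclusive): 2023-03-04 (Saturday)
Total calendar days: 32
Full weeks: 32 // 7 = 4 -> 20 weekdays
Remaining 4 days starting on Tuesday:
  Tue(w), Wed(w), Thu(w), Fri(w) -> 4 weekdays
Total business days: 20 + 4 = 24

24


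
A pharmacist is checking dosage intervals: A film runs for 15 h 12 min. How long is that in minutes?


Hours: 15
Minutes: 12
Convert hours to minutes: 15 x 60 = 900
Add remaining minutes: 900 + 12 = 912

912


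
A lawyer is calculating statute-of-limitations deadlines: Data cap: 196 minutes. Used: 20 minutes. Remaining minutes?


Total budget: 196 minutes
Time used: 20 minutes
Remaining: 196 - 20 = 176 minutes
Percent used: 10.2%
Percent remaining: 89.8%

176


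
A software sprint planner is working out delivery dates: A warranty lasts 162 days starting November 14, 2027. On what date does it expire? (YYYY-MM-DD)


Start: 2027-11-14
Adding 162 days
Days remaining in November: 16
After November: 146 days still to add
December 2027: 31 days, 115 remaining
January 2028: 31 days, 84 remaining
February 2028: 29 days, 55 remaining
March 2028: 31 days, 24 remaining
Result: 2028-04-24

2028-04-24


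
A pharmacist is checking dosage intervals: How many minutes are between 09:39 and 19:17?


Start time: 09:39 = 579 minutes from midnight
End time: 19:17 = 1157 minutes from midnight
Difference: 1157 - 579 = 578 minutes
That is 9 hours and 38 minutes

578


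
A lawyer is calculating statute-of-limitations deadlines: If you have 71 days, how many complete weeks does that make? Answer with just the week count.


Total days: 71
Days per week: 7
Division: 71 / 7 = 10 remainder 1
Complete weeks: 10
Remaining days: 1

10


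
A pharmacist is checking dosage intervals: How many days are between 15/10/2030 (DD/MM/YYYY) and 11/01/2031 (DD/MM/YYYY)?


Start date: 2030-10-15
End date: 2031-01-11
Oct 2030: +17 days
Nov 2030: +30 days
Dec 2030: +31 days
Jan 2031: +10 days
Total: 88 days

88


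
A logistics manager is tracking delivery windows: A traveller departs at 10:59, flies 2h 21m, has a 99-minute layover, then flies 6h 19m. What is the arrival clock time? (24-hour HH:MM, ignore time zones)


Depart: 10:59
Leg 1: +141 min -> 13:20
Layover: +99 min -> 14:59
Leg 2: +379 min -> 21:18
Total travel: 619 minutes = 10h 19m
Arrival: 21:18

21:18
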